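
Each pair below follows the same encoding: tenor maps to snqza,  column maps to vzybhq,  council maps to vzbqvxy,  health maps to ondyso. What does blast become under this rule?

mydjs

t(19)→s(18) and e(4)→n(13) fit y≡9x+3 (mod 26); the inverse of 9 mod 26 is 3. Each letter's alphabet position (a=0..z=25) is mapped through 9·x+3 mod 26 — an affine cipher.
On blast: b(1)→9·1+3≡12=m; l(11)→9·11+3≡24=y; a(0)→9·0+3≡3=d; s(18)→9·18+3≡9=j; t(19)→9·19+3≡18=s (all mod 26).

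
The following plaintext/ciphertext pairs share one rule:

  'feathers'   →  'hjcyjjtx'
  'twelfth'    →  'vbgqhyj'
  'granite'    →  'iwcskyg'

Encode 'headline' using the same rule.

A repeating key of period 2 is used — shifts +2, +5 over and over.
On headline: h+2=j, e+5=j, a+2=c, d+5=i, l+2=n, i+5=n, n+2=p, e+5=j.

jjcinnpj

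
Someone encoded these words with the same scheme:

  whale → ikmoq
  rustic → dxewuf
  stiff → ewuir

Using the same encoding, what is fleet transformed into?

roqhf

Shifts by position in whale: pos 0: w→i (+12), pos 1: h→k (+3), pos 2: a→m (+12), pos 3: l→o (+3) — repeating every 2. The shifts repeat in a cycle of length 2: positions 0,1,… shift by +12, +3, then the pattern repeats.
Applying it to fleet: f+12=r, l+3=o, e+12=q, e+3=h, t+12=f.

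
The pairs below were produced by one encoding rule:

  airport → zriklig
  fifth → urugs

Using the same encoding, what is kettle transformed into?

pvggov

Each letter is replaced by its mirror in the alphabet: a↔z, b↔y, c↔x, and so on (the Atbash cipher).
On kettle: k↔p, e↔v, t↔g, t↔g, l↔o, e↔v.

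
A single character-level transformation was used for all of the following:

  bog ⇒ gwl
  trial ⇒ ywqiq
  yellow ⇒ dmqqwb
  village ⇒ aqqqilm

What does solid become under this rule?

xwqqi

The shift depends on letter class: consonant b→g is +5, but vowel o→w is +8. Two shifts are in play — +8 for a/e/i/o/u, +5 for every other letter.
Applying it to solid: s(cons)+5=x, o(vowel)+8=w, l(cons)+5=q, i(vowel)+8=q, d(cons)+5=i.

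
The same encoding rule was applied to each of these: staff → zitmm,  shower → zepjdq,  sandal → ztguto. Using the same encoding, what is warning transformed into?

s(18)→z(25) and t(19)→i(8) fit y≡9x+19 (mod 26); the inverse of 9 mod 26 is 3. Treating letters as 0–25, the rule is x ↦ 9x + 19 (mod 26).
On warning: w(22)→9·22+19≡9=j; a(0)→9·0+19≡19=t; r(17)→9·17+19≡16=q; n(13)→9·13+19≡6=g; i(8)→9·8+19≡13=n; n(13)→9·13+19≡6=g; g(6)→9·6+19≡21=v (all mod 26).

jtqgngv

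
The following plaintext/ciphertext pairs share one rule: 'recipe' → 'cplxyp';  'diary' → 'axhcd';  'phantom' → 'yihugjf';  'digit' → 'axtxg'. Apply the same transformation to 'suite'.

rvxgp

r(17)→c(2) and e(4)→p(15) fit y≡15x+7 (mod 26); the inverse of 15 mod 26 is 7. This is an affine cipher: with a=0,…,z=25, each position x becomes (15x+7) mod 26.
For suite: s(18)→15·18+7≡17=r; u(20)→15·20+7≡21=v; i(8)→15·8+7≡23=x; t(19)→15·19+7≡6=g; e(4)→15·4+7≡15=p (all mod 26).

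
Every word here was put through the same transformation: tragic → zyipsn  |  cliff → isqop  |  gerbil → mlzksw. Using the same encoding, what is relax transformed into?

In tragic: t→z is +6, r→y is +7, a→i is +8, g→p is +9 — the shift increases by 1 each position. Each letter shifts forward by (position + 6), i.e. 6, 7, 8, … — the shift grows by one for each successive letter.
On relax: r+6=x, e+7=l, l+8=t, a+9=j, x+10=h.

xltjh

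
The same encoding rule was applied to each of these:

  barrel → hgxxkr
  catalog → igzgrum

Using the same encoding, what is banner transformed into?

hgttkx

Each letter is shifted forward by 6 in the alphabet (a Caesar shift of +6).
On banner: b+6=h, a+6=g, n+6=t, n+6=t, e+6=k, r+6=x.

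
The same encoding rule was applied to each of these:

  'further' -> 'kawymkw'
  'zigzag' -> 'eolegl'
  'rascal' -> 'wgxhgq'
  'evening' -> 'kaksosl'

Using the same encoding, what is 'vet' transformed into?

aky

Two shifts are in play — +6 for a/e/i/o/u, +5 for every other letter.
For vet: v(cons)+5=a, e(vowel)+6=k, t(cons)+5=y.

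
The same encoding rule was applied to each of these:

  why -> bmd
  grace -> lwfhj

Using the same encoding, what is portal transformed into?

Compare letters: w→b is +5, h→m is +5, y→d is +5 — a constant shift. Every letter moves 5 places later in the alphabet, wrapping around z→a.
For portal: p+5=u, o+5=t, r+5=w, t+5=y, a+5=f, l+5=q.

utwyfq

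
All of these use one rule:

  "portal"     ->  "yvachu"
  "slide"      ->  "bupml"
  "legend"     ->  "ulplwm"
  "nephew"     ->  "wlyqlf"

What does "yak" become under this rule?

The shift depends on letter class: consonant p→y is +9, but vowel o→v is +7. The rule splits by letter class: vowels +7, consonants +9.
Applying it to yak: y(cons)+9=h, a(vowel)+7=h, k(cons)+9=t.

hht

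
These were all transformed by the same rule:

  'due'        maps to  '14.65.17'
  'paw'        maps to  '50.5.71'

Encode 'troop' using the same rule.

62.56.47.47.50

d(#4)→14 and u(#21)→65: differences scale by 3, so n = 3·pos + 2. With a=1..z=26, the number is 3·pos + 2.
Applying it to troop: t=20→62, r=18→56, o=15→47, o=15→47, p=16→50.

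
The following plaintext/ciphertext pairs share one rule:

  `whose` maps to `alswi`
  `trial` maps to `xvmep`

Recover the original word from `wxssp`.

Each letter is shifted forward by 4 in the alphabet (a Caesar shift of +4).
Decoding wxssp: w−4=s, x−4=t, s−4=o, s−4=o, p−4=l.

stool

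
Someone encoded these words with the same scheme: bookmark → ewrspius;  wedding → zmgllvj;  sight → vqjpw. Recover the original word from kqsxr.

Shifts by position in bookmark: pos 0: b→e (+3), pos 1: o→w (+8), pos 2: o→r (+3), pos 3: k→s (+8) — repeating every 2. A repeating key of period 2 is used — shifts +3, +8 over and over.
Undoing it on kqsxr: k−3=h, q−8=i, s−3=p, x−8=p, r−3=o.

hippo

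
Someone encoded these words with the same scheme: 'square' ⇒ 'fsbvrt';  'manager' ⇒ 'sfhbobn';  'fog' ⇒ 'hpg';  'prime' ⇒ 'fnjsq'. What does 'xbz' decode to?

yaw

The output letters match the input read backwards, each shifted +1: square reversed is erauqs. The word is reversed, then every letter is shifted forward by 1.
Reversing it on xbz: shift back: x−1=w, b−1=a, z−1=y → way; then reverse → yaw.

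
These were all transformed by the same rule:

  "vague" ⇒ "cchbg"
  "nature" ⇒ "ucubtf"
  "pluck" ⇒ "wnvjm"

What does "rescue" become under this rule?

Shifts by position in vague: pos 0: v→c (+7), pos 1: a→c (+2), pos 2: g→h (+1), pos 3: u→b (+7), pos 4: e→g (+2) — repeating every 3. A repeating key of period 3 is used — shifts +7, +2, +1 over and over.
Applying it to rescue: r+7=y, e+2=g, s+1=t, c+7=j, u+2=w, e+1=f.

ygtjwf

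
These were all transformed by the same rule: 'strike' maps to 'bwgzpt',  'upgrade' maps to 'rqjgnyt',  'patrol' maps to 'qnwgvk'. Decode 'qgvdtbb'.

process

Each letter's alphabet position (a=0..z=25) is mapped through 21·x+13 mod 26 — an affine cipher.
Decoding qgvdtbb: q(16)→5·(16−13)≡15=p; g(6)→5·(6−13)≡17=r; v(21)→5·(21−13)≡14=o; d(3)→5·(3−13)≡2=c; t(19)→5·(19−13)≡4=e; b(1)→5·(1−13)≡18=s; b(1)→5·(1−13)≡18=s (all mod 26).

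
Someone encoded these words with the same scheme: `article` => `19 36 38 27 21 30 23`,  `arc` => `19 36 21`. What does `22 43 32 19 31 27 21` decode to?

dynamic

a is letter #1 and maps to 19: an offset of 18. Each letter is replaced by its alphabet position (a=1..z=26) + 18.
Reversing it on 22 43 32 19 31 27 21: 22→(22−18)÷1=4=d, 43→(43−18)÷1=25=y, 32→(32−18)÷1=14=n, 19→(19−18)÷1=1=a, 31→(31−18)÷1=13=m, 27→(27−18)÷1=9=i, 21→(21−18)÷1=3=c.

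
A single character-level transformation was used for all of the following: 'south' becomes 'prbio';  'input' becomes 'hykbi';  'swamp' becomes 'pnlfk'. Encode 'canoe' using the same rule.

This is an affine cipher: with a=0,…,z=25, each position x becomes (19x+11) mod 26.
For canoe: c(2)→19·2+11≡23=x; a(0)→19·0+11≡11=l; n(13)→19·13+11≡24=y; o(14)→19·14+11≡17=r; e(4)→19·4+11≡9=j (all mod 26).

xlyrj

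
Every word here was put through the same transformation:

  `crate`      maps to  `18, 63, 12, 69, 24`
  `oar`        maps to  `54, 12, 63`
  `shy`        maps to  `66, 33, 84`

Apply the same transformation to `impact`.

With a=1..z=26, the number is 3·pos + 9.
For impact: i=9→36, m=13→48, p=16→57, a=1→12, c=3→18, t=20→69.

36, 48, 57, 12, 18, 69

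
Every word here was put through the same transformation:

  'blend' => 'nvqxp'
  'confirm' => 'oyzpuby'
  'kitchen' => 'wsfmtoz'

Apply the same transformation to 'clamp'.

ovmwb

A repeating key of period 2 is used — shifts +12, +10 over and over.
For clamp: c+12=o, l+10=v, a+12=m, m+10=w, p+12=b.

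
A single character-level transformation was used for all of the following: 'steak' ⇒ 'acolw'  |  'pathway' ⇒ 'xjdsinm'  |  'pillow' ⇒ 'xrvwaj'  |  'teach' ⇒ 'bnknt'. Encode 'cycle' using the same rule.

khmwq

The shift increases by 1 at each position, starting from +8: 8, 9, 10, ….
Applying it to cycle: c+8=k, y+9=h, c+10=m, l+11=w, e+12=q.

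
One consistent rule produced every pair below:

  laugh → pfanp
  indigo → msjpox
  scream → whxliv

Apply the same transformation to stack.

wygjs

In laugh: l→p is +4, a→f is +5, u→a is +6, g→n is +7 — the shift increases by 1 each position. Letter i (0-indexed) is shifted by i+4, so successive shifts are 4, 5, 6, ….
Applying it to stack: s+4=w, t+5=y, a+6=g, c+7=j, k+8=s.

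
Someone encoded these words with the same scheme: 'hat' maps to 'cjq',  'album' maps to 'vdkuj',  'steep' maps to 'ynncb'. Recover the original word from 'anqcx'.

other

Two steps: reverse the string, then apply a Caesar shift of +9.
Decoding anqcx: shift back: a−9=r, n−9=e, q−9=h, c−9=t, x−9=o → rehto; then reverse → other.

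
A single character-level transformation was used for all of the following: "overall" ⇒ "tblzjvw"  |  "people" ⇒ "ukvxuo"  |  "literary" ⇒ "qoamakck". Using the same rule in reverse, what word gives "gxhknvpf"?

bracelet

In overall: o→t is +5, v→b is +6, e→l is +7, r→z is +8 — the shift increases by 1 each position. Letter i (0-indexed) is shifted by i+5, so successive shifts are 5, 6, 7, ….
Decoding gxhknvpf: g−5=b, x−6=r, h−7=a, k−8=c, n−9=e, v−10=l, p−11=e, f−12=t.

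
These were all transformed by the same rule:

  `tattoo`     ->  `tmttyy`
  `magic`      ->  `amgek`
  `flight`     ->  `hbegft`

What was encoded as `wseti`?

quite

t(19)→t(19) and a(0)→m(12) fit y≡25x+12 (mod 26); the inverse of 25 mod 26 is 25. This is an affine cipher: with a=0,…,z=25, each position x becomes (25x+12) mod 26.
Undoing it on wseti: w(22)→25·(22−12)≡16=q; s(18)→25·(18−12)≡20=u; e(4)→25·(4−12)≡8=i; t(19)→25·(19−12)≡19=t; i(8)→25·(8−12)≡4=e (all mod 26).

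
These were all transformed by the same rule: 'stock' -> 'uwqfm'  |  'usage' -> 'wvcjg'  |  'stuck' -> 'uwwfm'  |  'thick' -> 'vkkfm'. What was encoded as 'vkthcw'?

Shifts by position in stock: pos 0: s→u (+2), pos 1: t→w (+3), pos 2: o→q (+2), pos 3: c→f (+3) — repeating every 2. It's a Vigenère-style cipher with numeric key [2,3]: position i shifts by key[i mod 2].
Decoding vkthcw: v−2=t, k−3=h, t−2=r, h−3=e, c−2=a, w−3=t.

threat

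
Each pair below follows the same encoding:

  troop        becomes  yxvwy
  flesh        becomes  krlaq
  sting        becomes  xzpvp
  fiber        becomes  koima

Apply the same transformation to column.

In troop: t→y is +5, r→x is +6, o→v is +7, o→w is +8 — the shift increases by 1 each position. Letter i (0-indexed) is shifted by i+5, so successive shifts are 5, 6, 7, ….
On column: c+5=h, o+6=u, l+7=s, u+8=c, m+9=v, n+10=x.

huscvx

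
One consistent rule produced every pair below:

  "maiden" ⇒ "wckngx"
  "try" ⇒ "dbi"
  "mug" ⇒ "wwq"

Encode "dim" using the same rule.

Two shifts are in play — +2 for a/e/i/o/u, +10 for every other letter.
For dim: d(cons)+10=n, i(vowel)+2=k, m(cons)+10=w.

nkw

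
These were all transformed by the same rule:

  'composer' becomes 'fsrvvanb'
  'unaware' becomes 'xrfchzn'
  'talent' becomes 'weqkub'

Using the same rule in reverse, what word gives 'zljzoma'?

whether

The shift increases by 1 at each position, starting from +3: 3, 4, 5, ….
Decoding zljzoma: z−3=w, l−4=h, j−5=e, z−6=t, o−7=h, m−8=e, a−9=r.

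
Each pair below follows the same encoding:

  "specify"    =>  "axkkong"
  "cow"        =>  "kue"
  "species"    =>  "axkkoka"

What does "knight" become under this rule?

Two shifts are in play — +6 for a/e/i/o/u, +8 for every other letter.
For knight: k(cons)+8=s, n(cons)+8=v, i(vowel)+6=o, g(cons)+8=o, h(cons)+8=p, t(cons)+8=b.

svoopb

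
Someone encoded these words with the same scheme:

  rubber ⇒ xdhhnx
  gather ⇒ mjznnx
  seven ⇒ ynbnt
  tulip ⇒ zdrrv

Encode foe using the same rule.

Vowels shift forward by 9 and consonants shift forward by 6.
On foe: f(cons)+6=l, o(vowel)+9=x, e(vowel)+9=n.

lxn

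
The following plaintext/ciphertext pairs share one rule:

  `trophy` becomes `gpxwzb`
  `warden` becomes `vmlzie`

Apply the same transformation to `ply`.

The output letters match the input read backwards, each shifted +8: trophy reversed is yhport. Two steps: reverse the string, then apply a Caesar shift of +8.
For ply: reverse → ylp; then shift: y+8=g, l+8=t, p+8=x.

gtx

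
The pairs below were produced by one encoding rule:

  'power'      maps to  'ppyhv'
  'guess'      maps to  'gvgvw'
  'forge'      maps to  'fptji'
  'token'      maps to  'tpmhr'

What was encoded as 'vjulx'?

visit

Each letter shifts forward by its position index (0, 1, 2, …) — the shift grows by one for each successive letter.
Reversing it on vjulx: v−0=v, j−1=i, u−2=s, l−3=i, x−4=t.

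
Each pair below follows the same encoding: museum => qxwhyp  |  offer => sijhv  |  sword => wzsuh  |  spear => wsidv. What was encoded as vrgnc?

rocky

Shifts by position in museum: pos 0: m→q (+4), pos 1: u→x (+3), pos 2: s→w (+4), pos 3: e→h (+3) — repeating every 2. It's a Vigenère-style cipher with numeric key [4,3]: position i shifts by key[i mod 2].
Undoing it on vrgnc: v−4=r, r−3=o, g−4=c, n−3=k, c−4=y.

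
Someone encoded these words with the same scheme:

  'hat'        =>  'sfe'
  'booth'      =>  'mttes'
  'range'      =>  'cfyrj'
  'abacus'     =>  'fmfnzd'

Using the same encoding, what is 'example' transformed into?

The shift depends on letter class: consonant h→s is +11, but vowel a→f is +5. Two shifts are in play — +5 for a/e/i/o/u, +11 for every other letter.
For example: e(vowel)+5=j, x(cons)+11=i, a(vowel)+5=f, m(cons)+11=x, p(cons)+11=a, l(cons)+11=w, e(vowel)+5=j.

jifxawj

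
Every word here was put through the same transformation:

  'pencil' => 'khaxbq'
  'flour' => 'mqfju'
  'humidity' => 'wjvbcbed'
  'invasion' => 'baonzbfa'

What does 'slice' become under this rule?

p(15)→k(10) and e(4)→h(7) fit y≡5x+13 (mod 26); the inverse of 5 mod 26 is 21. Each letter's alphabet position (a=0..z=25) is mapped through 5·x+13 mod 26 — an affine cipher.
For slice: s(18)→5·18+13≡25=z; l(11)→5·11+13≡16=q; i(8)→5·8+13≡1=b; c(2)→5·2+13≡23=x; e(4)→5·4+13≡7=h (all mod 26).

zqbxh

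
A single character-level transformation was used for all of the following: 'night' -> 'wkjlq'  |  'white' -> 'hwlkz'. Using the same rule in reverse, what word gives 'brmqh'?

The output letters match the input read backwards, each shifted +3: night reversed is thgin. Two steps: reverse the string, then apply a Caesar shift of +3.
Reversing it on brmqh: shift back: b−3=y, r−3=o, m−3=j, q−3=n, h−3=e → yojne; then reverse → enjoy.

enjoy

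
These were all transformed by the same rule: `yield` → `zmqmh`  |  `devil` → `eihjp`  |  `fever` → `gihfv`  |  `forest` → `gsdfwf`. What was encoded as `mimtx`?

Shifts by position in yield: pos 0: y→z (+1), pos 1: i→m (+4), pos 2: e→q (+12), pos 3: l→m (+1), pos 4: d→h (+4) — repeating every 3. The shifts repeat in a cycle of length 3: positions 0,1,… shift by +1, +4, +12, then the pattern repeats.
Reversing it on mimtx: m−1=l, i−4=e, m−12=a, t−1=s, x−4=t.

least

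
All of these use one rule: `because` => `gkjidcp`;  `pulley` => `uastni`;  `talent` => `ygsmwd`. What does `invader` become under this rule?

ntcimoc

In because: b→g is +5, e→k is +6, c→j is +7, a→i is +8 — the shift increases by 1 each position. Each letter shifts forward by (position + 5), i.e. 5, 6, 7, … — the shift grows by one for each successive letter.
On invader: i+5=n, n+6=t, v+7=c, a+8=i, d+9=m, e+10=o, r+11=c.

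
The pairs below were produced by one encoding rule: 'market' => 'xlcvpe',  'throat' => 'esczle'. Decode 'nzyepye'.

content

Compare letters: m→x is +11, a→l is +11, r→c is +11 — a constant shift. It's a constant shift of +11 (ROT11).
Undoing it on nzyepye: n−11=c, z−11=o, y−11=n, e−11=t, p−11=e, y−11=n, e−11=t.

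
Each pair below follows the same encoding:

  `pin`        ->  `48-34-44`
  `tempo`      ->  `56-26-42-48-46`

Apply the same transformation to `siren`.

Each letter becomes 2×(its alphabet position, a=1..z=26) + 16.
For siren: s=19→54, i=9→34, r=18→52, e=5→26, n=14→44.

54-34-52-26-44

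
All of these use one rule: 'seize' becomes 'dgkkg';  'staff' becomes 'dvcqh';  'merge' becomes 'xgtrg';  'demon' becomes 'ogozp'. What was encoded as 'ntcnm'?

Shifts by position in seize: pos 0: s→d (+11), pos 1: e→g (+2), pos 2: i→k (+2), pos 3: z→k (+11), pos 4: e→g (+2) — repeating every 3. The shifts repeat in a cycle of length 3: positions 0,1,… shift by +11, +2, +2, then the pattern repeats.
Undoing it on ntcnm: n−11=c, t−2=r, c−2=a, n−11=c, m−2=k.

crack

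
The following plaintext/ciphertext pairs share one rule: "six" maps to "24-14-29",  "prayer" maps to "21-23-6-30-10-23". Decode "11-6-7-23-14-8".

s is letter #19 and maps to 24: an offset of 5. Letters become their 1-based position plus 5 (so a→6, b→7, …).
Decoding 11-6-7-23-14-8: 11→(11−5)÷1=6=f, 6→(6−5)÷1=1=a, 7→(7−5)÷1=2=b, 23→(23−5)÷1=18=r, 14→(14−5)÷1=9=i, 8→(8−5)÷1=3=c.

fabric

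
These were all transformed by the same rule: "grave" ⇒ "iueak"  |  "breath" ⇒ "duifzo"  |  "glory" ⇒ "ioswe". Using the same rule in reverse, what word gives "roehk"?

Letter i (0-indexed) is shifted by i+2, so successive shifts are 2, 3, 4, ….
Undoing it on roehk: r−2=p, o−3=l, e−4=a, h−5=c, k−6=e.

place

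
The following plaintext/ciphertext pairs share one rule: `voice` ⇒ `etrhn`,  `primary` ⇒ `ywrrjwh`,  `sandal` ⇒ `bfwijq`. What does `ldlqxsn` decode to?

cyclone

Shifts by position in voice: pos 0: v→e (+9), pos 1: o→t (+5), pos 2: i→r (+9), pos 3: c→h (+5) — repeating every 2. A repeating key of period 2 is used — shifts +9, +5 over and over.
Decoding ldlqxsn: l−9=c, d−5=y, l−9=c, q−5=l, x−9=o, s−5=n, n−9=e.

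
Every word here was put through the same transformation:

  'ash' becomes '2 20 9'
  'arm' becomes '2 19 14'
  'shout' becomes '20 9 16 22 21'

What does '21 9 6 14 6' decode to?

theme

a is letter #1 and maps to 2: an offset of 1. The number is (letter's place in the alphabet, a=1) + 1.
Decoding 21 9 6 14 6: 21→(21−1)÷1=20=t, 9→(9−1)÷1=8=h, 6→(6−1)÷1=5=e, 14→(14−1)÷1=13=m, 6→(6−1)÷1=5=e.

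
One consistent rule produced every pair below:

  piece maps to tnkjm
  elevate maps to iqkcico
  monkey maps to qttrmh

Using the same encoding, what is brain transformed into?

fwgpv

In piece: p→t is +4, i→n is +5, e→k is +6, c→j is +7 — the shift increases by 1 each position. Each letter shifts forward by (position + 4), i.e. 4, 5, 6, … — the shift grows by one for each successive letter.
On brain: b+4=f, r+5=w, a+6=g, i+7=p, n+8=v.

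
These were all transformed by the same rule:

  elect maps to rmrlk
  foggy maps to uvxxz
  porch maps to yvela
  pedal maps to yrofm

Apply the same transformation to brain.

e(4)→r(17) and l(11)→m(12) fit y≡3x+5 (mod 26); the inverse of 3 mod 26 is 9. Each letter's alphabet position (a=0..z=25) is mapped through 3·x+5 mod 26 — an affine cipher.
For brain: b(1)→3·1+5≡8=i; r(17)→3·17+5≡4=e; a(0)→3·0+5≡5=f; i(8)→3·8+5≡3=d; n(13)→3·13+5≡18=s (all mod 26).

iefds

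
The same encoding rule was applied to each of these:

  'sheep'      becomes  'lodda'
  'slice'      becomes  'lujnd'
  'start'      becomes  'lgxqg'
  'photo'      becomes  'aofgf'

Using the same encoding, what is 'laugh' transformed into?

uxbto

s(18)→l(11) and h(7)→o(14) fit y≡21x+23 (mod 26); the inverse of 21 mod 26 is 5. This is an affine cipher: with a=0,…,z=25, each position x becomes (21x+23) mod 26.
On laugh: l(11)→21·11+23≡20=u; a(0)→21·0+23≡23=x; u(20)→21·20+23≡1=b; g(6)→21·6+23≡19=t; h(7)→21·7+23≡14=o (all mod 26).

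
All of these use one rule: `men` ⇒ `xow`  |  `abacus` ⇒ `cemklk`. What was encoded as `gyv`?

The output letters match the input read backwards, each shifted +10: men reversed is nem. The word is reversed, then every letter is shifted forward by 10.
Reversing it on gyv: shift back: g−10=w, y−10=o, v−10=l → wol; then reverse → low.

low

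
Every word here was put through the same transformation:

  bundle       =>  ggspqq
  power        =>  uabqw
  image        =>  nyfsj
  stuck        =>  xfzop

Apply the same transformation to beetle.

gqjfqq

The shifts repeat in a cycle of length 2: positions 0,1,… shift by +5, +12, then the pattern repeats.
For beetle: b+5=g, e+12=q, e+5=j, t+12=f, l+5=q, e+12=q.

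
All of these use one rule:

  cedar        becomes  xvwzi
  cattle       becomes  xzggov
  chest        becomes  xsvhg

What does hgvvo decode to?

Each pair mirrors across the alphabet (c↔x, e↔v, d↔w): positions sum to 25. This is the alphabet-reversal cipher (Atbash): a becomes z, b becomes y, etc.
Decoding hgvvo: h↔s, g↔t, v↔e, v↔e, o↔l.

steel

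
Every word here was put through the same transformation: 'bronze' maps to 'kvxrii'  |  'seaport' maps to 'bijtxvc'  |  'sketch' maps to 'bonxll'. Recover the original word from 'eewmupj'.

vanilla

A repeating key of period 2 is used — shifts +9, +4 over and over.
Decoding eewmupj: e−9=v, e−4=a, w−9=n, m−4=i, u−9=l, p−4=l, j−9=a.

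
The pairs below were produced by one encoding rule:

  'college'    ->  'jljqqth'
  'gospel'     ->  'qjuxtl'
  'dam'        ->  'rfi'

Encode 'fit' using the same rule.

The output letters match the input read backwards, each shifted +5: college reversed is egelloc. The word is reversed, then every letter is shifted forward by 5.
On fit: reverse → tif; then shift: t+5=y, i+5=n, f+5=k.

ynk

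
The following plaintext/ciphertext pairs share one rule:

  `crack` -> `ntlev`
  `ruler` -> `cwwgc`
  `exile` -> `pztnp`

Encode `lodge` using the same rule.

wqoip

A repeating key of period 2 is used — shifts +11, +2 over and over.
For lodge: l+11=w, o+2=q, d+11=o, g+2=i, e+11=p.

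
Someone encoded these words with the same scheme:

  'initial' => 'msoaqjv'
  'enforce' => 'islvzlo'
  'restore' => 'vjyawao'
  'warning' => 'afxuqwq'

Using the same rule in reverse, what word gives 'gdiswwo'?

cyclone

In initial: i→m is +4, n→s is +5, i→o is +6, t→a is +7 — the shift increases by 1 each position. Letter i (0-indexed) is shifted by i+4, so successive shifts are 4, 5, 6, ….
Undoing it on gdiswwo: g−4=c, d−5=y, i−6=c, s−7=l, w−8=o, w−9=n, o−10=e.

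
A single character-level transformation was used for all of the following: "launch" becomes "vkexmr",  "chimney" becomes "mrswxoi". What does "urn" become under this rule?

ebx

Every letter moves 10 places later in the alphabet, wrapping around z→a.
For urn: u+10=e, r+10=b, n+10=x.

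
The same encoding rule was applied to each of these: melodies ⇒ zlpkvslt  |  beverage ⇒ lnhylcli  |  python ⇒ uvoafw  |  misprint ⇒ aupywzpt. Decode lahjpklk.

dedicate

The output letters match the input read backwards, each shifted +7: melodies reversed is seidolem. The word is reversed, then every letter is shifted forward by 7.
Undoing it on lahjpklk: shift back: l−7=e, a−7=t, h−7=a, j−7=c, p−7=i, k−7=d, l−7=e, k−7=d → etacided; then reverse → dedicate.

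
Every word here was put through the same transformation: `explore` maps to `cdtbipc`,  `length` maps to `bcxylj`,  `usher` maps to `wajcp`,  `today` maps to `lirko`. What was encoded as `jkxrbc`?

handle

e(4)→c(2) and x(23)→d(3) fit y≡11x+10 (mod 26); the inverse of 11 mod 26 is 19. Each letter's alphabet position (a=0..z=25) is mapped through 11·x+10 mod 26 — an affine cipher.
Reversing it on jkxrbc: j(9)→19·(9−10)≡7=h; k(10)→19·(10−10)≡0=a; x(23)→19·(23−10)≡13=n; r(17)→19·(17−10)≡3=d; b(1)→19·(1−10)≡11=l; c(2)→19·(2−10)≡4=e (all mod 26).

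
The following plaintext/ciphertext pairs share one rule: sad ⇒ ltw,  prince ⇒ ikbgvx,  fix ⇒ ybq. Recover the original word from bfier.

This is a Caesar cipher with shift 19.
Reversing it on bfier: b−19=i, f−19=m, i−19=p, e−19=l, r−19=y.

imply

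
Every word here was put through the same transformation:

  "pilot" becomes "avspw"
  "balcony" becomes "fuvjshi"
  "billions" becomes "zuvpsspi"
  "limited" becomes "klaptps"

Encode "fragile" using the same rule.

The output letters match the input read backwards, each shifted +7: pilot reversed is tolip. Two steps: reverse the string, then apply a Caesar shift of +7.
Applying it to fragile: reverse → eligarf; then shift: e+7=l, l+7=s, i+7=p, g+7=n, a+7=h, r+7=y, f+7=m.

lspnhym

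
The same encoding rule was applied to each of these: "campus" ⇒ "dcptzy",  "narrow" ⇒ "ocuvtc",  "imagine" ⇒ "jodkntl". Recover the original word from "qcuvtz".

Each letter shifts forward by (position + 1), i.e. 1, 2, 3, … — the shift grows by one for each successive letter.
Reversing it on qcuvtz: q−1=p, c−2=a, u−3=r, v−4=r, t−5=o, z−6=t.

parrot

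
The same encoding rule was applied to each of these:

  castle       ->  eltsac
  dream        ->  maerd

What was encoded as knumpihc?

chipmunk

It's just the letters in reverse order.
Reversing it on knumpihc: then reverse → chipmunk.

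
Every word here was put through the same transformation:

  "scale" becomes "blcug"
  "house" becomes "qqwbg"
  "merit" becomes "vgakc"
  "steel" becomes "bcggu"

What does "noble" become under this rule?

The rule splits by letter class: vowels +2, consonants +9.
For noble: n(cons)+9=w, o(vowel)+2=q, b(cons)+9=k, l(cons)+9=u, e(vowel)+2=g.

wqkug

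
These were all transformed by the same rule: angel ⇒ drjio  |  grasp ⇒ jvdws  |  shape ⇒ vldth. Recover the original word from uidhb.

ready

Shifts by position in angel: pos 0: a→d (+3), pos 1: n→r (+4), pos 2: g→j (+3), pos 3: e→i (+4) — repeating every 2. It's a Vigenère-style cipher with numeric key [3,4]: position i shifts by key[i mod 2].
Reversing it on uidhb: u−3=r, i−4=e, d−3=a, h−4=d, b−3=y.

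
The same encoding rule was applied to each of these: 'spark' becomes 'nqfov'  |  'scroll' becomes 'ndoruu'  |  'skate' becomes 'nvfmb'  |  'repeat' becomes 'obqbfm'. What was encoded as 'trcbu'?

Treating letters as 0–25, the rule is x ↦ 25x + 5 (mod 26).
Decoding trcbu: t(19)→25·(19−5)≡12=m; r(17)→25·(17−5)≡14=o; c(2)→25·(2−5)≡3=d; b(1)→25·(1−5)≡4=e; u(20)→25·(20−5)≡11=l (all mod 26).

model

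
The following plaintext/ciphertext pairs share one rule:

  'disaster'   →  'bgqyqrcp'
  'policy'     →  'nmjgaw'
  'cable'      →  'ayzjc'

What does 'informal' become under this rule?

Compare letters: d→b is +24, i→g is +24, s→q is +24 — a constant shift. Each letter is shifted forward by 24 in the alphabet (a Caesar shift of +24).
Applying it to informal: i+24=g, n+24=l, f+24=d, o+24=m, r+24=p, m+24=k, a+24=y, l+24=j.

gldmpkyj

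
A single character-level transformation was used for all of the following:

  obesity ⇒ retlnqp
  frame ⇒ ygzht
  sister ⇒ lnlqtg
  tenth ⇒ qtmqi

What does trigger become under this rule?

This is an affine cipher: with a=0,…,z=25, each position x becomes (5x+25) mod 26.
Applying it to trigger: t(19)→5·19+25≡16=q; r(17)→5·17+25≡6=g; i(8)→5·8+25≡13=n; g(6)→5·6+25≡3=d; g(6)→5·6+25≡3=d; e(4)→5·4+25≡19=t; r(17)→5·17+25≡6=g (all mod 26).

qgnddtg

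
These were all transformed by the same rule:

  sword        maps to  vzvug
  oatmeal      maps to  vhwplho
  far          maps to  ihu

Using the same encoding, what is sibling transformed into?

The shift depends on letter class: consonant s→v is +3, but vowel o→v is +7. Two shifts are in play — +7 for a/e/i/o/u, +3 for every other letter.
On sibling: s(cons)+3=v, i(vowel)+7=p, b(cons)+3=e, l(cons)+3=o, i(vowel)+7=p, n(cons)+3=q, g(cons)+3=j.

vpeopqj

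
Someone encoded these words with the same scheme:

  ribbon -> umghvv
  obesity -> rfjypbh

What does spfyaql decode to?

plastic

In ribbon: r→u is +3, i→m is +4, b→g is +5, b→h is +6 — the shift increases by 1 each position. The shift increases by 1 at each position, starting from +3: 3, 4, 5, ….
Decoding spfyaql: s−3=p, p−4=l, f−5=a, y−6=s, a−7=t, q−8=i, l−9=c.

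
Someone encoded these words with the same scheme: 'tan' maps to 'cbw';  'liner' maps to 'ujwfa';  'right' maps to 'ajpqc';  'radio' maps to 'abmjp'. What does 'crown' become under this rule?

The shift depends on letter class: consonant t→c is +9, but vowel a→b is +1. Two shifts are in play — +1 for a/e/i/o/u, +9 for every other letter.
For crown: c(cons)+9=l, r(cons)+9=a, o(vowel)+1=p, w(cons)+9=f, n(cons)+9=w.

lapfw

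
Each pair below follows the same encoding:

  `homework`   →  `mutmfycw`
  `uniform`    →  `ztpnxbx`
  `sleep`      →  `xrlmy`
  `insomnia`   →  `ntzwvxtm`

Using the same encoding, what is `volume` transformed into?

auscvo

In homework: h→m is +5, o→u is +6, m→t is +7, e→m is +8 — the shift increases by 1 each position. The shift increases by 1 at each position, starting from +5: 5, 6, 7, ….
On volume: v+5=a, o+6=u, l+7=s, u+8=c, m+9=v, e+10=o.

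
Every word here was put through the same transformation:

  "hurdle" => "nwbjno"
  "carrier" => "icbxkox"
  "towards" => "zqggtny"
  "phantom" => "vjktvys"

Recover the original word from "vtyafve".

proudly

The shifts repeat in a cycle of length 3: positions 0,1,… shift by +6, +2, +10, then the pattern repeats.
Reversing it on vtyafve: v−6=p, t−2=r, y−10=o, a−6=u, f−2=d, v−10=l, e−6=y.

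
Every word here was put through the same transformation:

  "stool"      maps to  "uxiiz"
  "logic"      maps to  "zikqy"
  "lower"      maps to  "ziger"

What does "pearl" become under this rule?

s(18)→u(20) and t(19)→x(23) fit y≡3x+18 (mod 26); the inverse of 3 mod 26 is 9. Treating letters as 0–25, the rule is x ↦ 3x + 18 (mod 26).
Applying it to pearl: p(15)→3·15+18≡11=l; e(4)→3·4+18≡4=e; a(0)→3·0+18≡18=s; r(17)→3·17+18≡17=r; l(11)→3·11+18≡25=z (all mod 26).

lesrz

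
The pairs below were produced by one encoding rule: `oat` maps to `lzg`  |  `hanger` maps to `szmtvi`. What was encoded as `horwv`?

Each letter is replaced by its mirror in the alphabet: a↔z, b↔y, c↔x, and so on (the Atbash cipher).
Undoing it on horwv: h↔s, o↔l, r↔i, w↔d, v↔e.

slide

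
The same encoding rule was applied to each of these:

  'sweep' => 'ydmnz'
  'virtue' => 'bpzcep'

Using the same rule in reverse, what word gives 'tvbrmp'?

notice

In sweep: s→y is +6, w→d is +7, e→m is +8, e→n is +9 — the shift increases by 1 each position. Each letter shifts forward by (position + 6), i.e. 6, 7, 8, … — the shift grows by one for each successive letter.
Decoding tvbrmp: t−6=n, v−7=o, b−8=t, r−9=i, m−10=c, p−11=e.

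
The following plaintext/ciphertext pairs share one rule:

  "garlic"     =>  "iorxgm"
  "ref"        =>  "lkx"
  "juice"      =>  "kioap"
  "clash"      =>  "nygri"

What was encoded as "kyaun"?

house

Two steps: reverse the string, then apply a Caesar shift of +6.
Reversing it on kyaun: shift back: k−6=e, y−6=s, a−6=u, u−6=o, n−6=h → esuoh; then reverse → house.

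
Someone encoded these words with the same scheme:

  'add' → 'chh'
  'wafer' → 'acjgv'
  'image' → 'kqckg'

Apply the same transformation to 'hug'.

lwk

The shift depends on letter class: consonant d→h is +4, but vowel a→c is +2. Two shifts are in play — +2 for a/e/i/o/u, +4 for every other letter.
On hug: h(cons)+4=l, u(vowel)+2=w, g(cons)+4=k.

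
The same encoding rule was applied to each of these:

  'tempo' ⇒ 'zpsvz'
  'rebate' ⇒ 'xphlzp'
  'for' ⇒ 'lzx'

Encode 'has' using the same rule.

Two shifts are in play — +11 for a/e/i/o/u, +6 for every other letter.
Applying it to has: h(cons)+6=n, a(vowel)+11=l, s(cons)+6=y.

nly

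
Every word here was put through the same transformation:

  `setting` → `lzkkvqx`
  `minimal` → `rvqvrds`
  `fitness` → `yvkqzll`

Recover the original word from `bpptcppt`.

s(18)→l(11) and e(4)→z(25) fit y≡25x+3 (mod 26); the inverse of 25 mod 26 is 25. Treating letters as 0–25, the rule is x ↦ 25x + 3 (mod 26).
Undoing it on bpptcppt: b(1)→25·(1−3)≡2=c; p(15)→25·(15−3)≡14=o; p(15)→25·(15−3)≡14=o; t(19)→25·(19−3)≡10=k; c(2)→25·(2−3)≡1=b; p(15)→25·(15−3)≡14=o; p(15)→25·(15−3)≡14=o; t(19)→25·(19−3)≡10=k (all mod 26).

cookbook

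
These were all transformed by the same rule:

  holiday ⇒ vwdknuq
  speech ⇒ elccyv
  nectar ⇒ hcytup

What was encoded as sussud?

mammal

h(7)→v(21) and o(14)→w(22) fit y≡15x+20 (mod 26); the inverse of 15 mod 26 is 7. This is an affine cipher: with a=0,…,z=25, each position x becomes (15x+20) mod 26.
Decoding sussud: s(18)→7·(18−20)≡12=m; u(20)→7·(20−20)≡0=a; s(18)→7·(18−20)≡12=m; s(18)→7·(18−20)≡12=m; u(20)→7·(20−20)≡0=a; d(3)→7·(3−20)≡11=l (all mod 26).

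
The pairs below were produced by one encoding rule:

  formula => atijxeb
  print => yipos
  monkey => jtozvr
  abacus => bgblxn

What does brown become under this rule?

Treating letters as 0–25, the rule is x ↦ 5x + 1 (mod 26).
On brown: b(1)→5·1+1≡6=g; r(17)→5·17+1≡8=i; o(14)→5·14+1≡19=t; w(22)→5·22+1≡7=h; n(13)→5·13+1≡14=o (all mod 26).

githo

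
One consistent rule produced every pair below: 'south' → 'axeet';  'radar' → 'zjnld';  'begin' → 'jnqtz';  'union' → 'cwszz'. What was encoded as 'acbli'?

Each letter shifts forward by (position + 8), i.e. 8, 9, 10, … — the shift grows by one for each successive letter.
Reversing it on acbli: a−8=s, c−9=t, b−10=r, l−11=a, i−12=w.

straw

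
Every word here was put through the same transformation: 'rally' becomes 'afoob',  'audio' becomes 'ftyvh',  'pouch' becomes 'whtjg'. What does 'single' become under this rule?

r(17)→a(0) and a(0)→f(5) fit y≡15x+5 (mod 26); the inverse of 15 mod 26 is 7. Each letter's alphabet position (a=0..z=25) is mapped through 15·x+5 mod 26 — an affine cipher.
Applying it to single: s(18)→15·18+5≡15=p; i(8)→15·8+5≡21=v; n(13)→15·13+5≡18=s; g(6)→15·6+5≡17=r; l(11)→15·11+5≡14=o; e(4)→15·4+5≡13=n (all mod 26).

pvsron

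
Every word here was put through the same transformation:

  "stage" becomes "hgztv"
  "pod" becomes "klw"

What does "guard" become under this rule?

Each pair mirrors across the alphabet (s↔h, t↔g, a↔z): positions sum to 25. Each letter is replaced by its mirror in the alphabet: a↔z, b↔y, c↔x, and so on (the Atbash cipher).
For guard: g↔t, u↔f, a↔z, r↔i, d↔w.

tfziw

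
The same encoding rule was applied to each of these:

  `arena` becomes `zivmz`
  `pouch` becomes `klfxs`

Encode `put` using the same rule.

Each pair mirrors across the alphabet (a↔z, r↔i, e↔v): positions sum to 25. This is the alphabet-reversal cipher (Atbash): a becomes z, b becomes y, etc.
On put: p↔k, u↔f, t↔g.

kfg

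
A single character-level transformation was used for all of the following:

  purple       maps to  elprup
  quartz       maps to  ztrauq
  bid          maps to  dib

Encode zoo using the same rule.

The output letters match the input read backwards: purple reversed is elprup. The word is simply reversed.
On zoo: reverse → ooz.

ooz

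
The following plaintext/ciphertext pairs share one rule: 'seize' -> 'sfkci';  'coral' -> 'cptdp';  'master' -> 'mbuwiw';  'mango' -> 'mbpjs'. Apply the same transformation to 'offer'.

oghhv

In seize: s→s is +0, e→f is +1, i→k is +2, z→c is +3 — the shift increases by 1 each position. The shift increases by 1 at each position, starting from +0: 0, 1, 2, ….
Applying it to offer: o+0=o, f+1=g, f+2=h, e+3=h, r+4=v.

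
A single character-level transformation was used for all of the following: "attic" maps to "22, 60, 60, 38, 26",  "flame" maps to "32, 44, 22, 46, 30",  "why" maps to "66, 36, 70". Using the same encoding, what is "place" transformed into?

52, 44, 22, 26, 30

The formula is n = 2×(alphabet index, a=1) + 20.
On place: p=16→52, l=12→44, a=1→22, c=3→26, e=5→30.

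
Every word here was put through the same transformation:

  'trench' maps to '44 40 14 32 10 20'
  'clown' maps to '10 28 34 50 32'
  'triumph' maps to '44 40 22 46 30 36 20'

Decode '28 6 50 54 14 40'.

lawyer

t(#20)→44 and r(#18)→40: differences scale by 2, so n = 2·pos + 4. The formula is n = 2×(alphabet index, a=1) + 4.
Decoding 28 6 50 54 14 40: 28→(28−4)÷2=12=l, 6→(6−4)÷2=1=a, 50→(50−4)÷2=23=w, 54→(54−4)÷2=25=y, 14→(14−4)÷2=5=e, 40→(40−4)÷2=18=r.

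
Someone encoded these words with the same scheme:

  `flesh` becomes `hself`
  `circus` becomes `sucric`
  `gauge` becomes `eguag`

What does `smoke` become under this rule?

ekoms

The output letters match the input read backwards: flesh reversed is hself. It's just the letters in reverse order.
For smoke: reverse → ekoms.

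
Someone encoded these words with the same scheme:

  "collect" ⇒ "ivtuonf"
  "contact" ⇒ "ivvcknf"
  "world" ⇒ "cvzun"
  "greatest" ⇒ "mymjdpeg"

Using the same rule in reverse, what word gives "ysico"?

slate

In collect: c→i is +6, o→v is +7, l→t is +8, l→u is +9 — the shift increases by 1 each position. Each letter shifts forward by (position + 6), i.e. 6, 7, 8, … — the shift grows by one for each successive letter.
Reversing it on ysico: y−6=s, s−7=l, i−8=a, c−9=t, o−10=e.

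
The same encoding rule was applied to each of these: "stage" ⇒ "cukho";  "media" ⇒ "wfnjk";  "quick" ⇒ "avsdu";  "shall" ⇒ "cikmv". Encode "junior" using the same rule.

tvxjys

It's a Vigenère-style cipher with numeric key [10,1]: position i shifts by key[i mod 2].
Applying it to junior: j+10=t, u+1=v, n+10=x, i+1=j, o+10=y, r+1=s.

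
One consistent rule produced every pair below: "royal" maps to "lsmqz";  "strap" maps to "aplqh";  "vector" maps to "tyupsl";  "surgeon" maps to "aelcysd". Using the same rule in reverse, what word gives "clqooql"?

This is an affine cipher: with a=0,…,z=25, each position x becomes (15x+16) mod 26.
Reversing it on clqooql: c(2)→7·(2−16)≡6=g; l(11)→7·(11−16)≡17=r; q(16)→7·(16−16)≡0=a; o(14)→7·(14−16)≡12=m; o(14)→7·(14−16)≡12=m; q(16)→7·(16−16)≡0=a; l(11)→7·(11−16)≡17=r (all mod 26).

grammar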